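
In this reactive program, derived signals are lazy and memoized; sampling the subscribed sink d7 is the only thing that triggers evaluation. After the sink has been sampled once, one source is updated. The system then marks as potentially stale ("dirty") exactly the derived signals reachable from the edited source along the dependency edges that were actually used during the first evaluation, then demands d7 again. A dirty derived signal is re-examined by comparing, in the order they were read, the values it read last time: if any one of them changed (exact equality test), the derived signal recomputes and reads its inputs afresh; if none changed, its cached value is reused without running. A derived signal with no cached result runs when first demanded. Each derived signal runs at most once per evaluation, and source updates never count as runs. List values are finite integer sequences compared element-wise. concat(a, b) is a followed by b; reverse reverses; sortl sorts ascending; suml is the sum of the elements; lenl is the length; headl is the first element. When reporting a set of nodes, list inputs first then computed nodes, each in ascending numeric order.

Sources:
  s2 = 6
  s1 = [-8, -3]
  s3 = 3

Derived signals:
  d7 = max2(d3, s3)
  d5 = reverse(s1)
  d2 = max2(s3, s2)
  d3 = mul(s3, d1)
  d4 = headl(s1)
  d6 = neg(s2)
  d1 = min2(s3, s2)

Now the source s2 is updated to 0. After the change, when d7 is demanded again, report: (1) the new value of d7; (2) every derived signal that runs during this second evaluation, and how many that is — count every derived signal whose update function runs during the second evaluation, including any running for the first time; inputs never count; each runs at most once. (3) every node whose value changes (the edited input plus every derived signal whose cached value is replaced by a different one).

First demand of the output computes:
  d1 = min2(3, 6) = 3
  d3 = mul(3, 3) = 9
  d7 = max2(9, 3) = 9

After the edit, cleaning proceeds:
  d1: a read changed (s2 6->0) — executes, giving 0.
  d3: a read changed (d1 3->0) — executes, giving 0.
  d7: a read changed (d3 9->0) — executes, giving 3.

Demanding d7 again yields 3.
3 derived signals run: d1, d3, d7.
The nodes whose values change: s2, d1, d3, d7.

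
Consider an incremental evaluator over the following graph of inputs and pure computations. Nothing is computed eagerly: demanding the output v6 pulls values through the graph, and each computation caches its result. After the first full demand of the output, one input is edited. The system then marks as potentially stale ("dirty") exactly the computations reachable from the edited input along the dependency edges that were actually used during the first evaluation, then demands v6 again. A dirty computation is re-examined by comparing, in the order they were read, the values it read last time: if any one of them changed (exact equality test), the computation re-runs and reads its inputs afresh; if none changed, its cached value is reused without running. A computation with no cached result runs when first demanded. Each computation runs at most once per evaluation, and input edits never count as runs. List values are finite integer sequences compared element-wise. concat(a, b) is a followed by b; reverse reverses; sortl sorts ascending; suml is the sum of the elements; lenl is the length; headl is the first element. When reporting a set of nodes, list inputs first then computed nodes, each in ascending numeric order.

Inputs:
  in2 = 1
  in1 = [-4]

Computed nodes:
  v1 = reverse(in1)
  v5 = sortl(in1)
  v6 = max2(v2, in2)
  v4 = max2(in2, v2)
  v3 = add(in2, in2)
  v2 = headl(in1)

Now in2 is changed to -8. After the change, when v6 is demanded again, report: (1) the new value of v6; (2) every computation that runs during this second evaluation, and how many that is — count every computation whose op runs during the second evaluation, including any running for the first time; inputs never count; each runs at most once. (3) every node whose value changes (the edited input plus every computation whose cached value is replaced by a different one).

Initial pass — values computed on the first demand:
  v2 = headl([-4]) = -4
  v6 = max2(-4, 1) = 1

Second demand — change propagation:
  v6: re-runs because in2 1->-8; new result -4.

v6 now evaluates to -4.
Run set: v6 (1 run).
Changed values: in2, v6.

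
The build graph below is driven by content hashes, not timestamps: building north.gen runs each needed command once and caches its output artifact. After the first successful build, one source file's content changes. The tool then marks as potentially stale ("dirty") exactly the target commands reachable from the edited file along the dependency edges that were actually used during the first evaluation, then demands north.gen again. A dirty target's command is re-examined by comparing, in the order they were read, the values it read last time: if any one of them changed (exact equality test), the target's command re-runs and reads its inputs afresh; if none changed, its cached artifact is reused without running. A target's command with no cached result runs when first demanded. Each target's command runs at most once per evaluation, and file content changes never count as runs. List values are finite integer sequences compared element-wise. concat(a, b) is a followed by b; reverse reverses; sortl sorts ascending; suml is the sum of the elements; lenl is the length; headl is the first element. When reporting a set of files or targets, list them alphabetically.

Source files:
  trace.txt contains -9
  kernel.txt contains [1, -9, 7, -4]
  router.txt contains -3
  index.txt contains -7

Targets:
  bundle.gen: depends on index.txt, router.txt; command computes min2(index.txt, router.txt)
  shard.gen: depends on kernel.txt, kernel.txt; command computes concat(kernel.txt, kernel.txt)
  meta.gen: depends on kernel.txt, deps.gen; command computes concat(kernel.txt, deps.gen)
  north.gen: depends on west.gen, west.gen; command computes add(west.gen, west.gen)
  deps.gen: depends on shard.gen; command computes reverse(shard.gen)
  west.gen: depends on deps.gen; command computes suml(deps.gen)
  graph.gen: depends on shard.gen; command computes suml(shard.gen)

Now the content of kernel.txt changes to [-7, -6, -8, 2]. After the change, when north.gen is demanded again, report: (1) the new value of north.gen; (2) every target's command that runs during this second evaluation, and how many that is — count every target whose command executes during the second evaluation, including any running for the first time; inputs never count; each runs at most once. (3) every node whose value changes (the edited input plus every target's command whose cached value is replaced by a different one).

north.gen now evaluates to -76.
Run set: deps.gen, north.gen, shard.gen, west.gen (4 run).
Changed values: deps.gen, kernel.txt, north.gen, shard.gen, west.gen.

Initial pass — values computed on the first demand:
  shard.gen = concat([1, -9, 7, -4], [1, -9, 7, -4]) = [1, -9, 7, -4, 1, -9, 7, -4]
  deps.gen = reverse([1, -9, 7, -4, 1, -9, 7, -4]) = [-4, 7, -9, 1, -4, 7, -9, 1]
  west.gen = suml([-4, 7, -9, 1, -4, 7, -9, 1]) = -10
  north.gen = add(-10, -10) = -20

Second demand — change propagation:
  shard.gen: re-runs because kernel.txt [1, -9, 7, -4]->[-7, -6, -8, 2]; kernel.txt [1, -9, 7, -4]->[-7, -6, -8, 2]; new result [-7, -6, -8, 2, -7, -6, -8, 2].
  deps.gen: re-runs because shard.gen [1, -9, 7, -4, 1, -9, 7, -4]->[-7, -6, -8, 2, -7, -6, -8, 2]; new result [2, -8, -6, -7, 2, -8, -6, -7].
  west.gen: re-runs because deps.gen [-4, 7, -9, 1, -4, 7, -9, 1]->[2, -8, -6, -7, 2, -8, -6, -7]; new result -38.
  north.gen: re-runs because west.gen -10->-38; west.gen -10->-38; new result -76.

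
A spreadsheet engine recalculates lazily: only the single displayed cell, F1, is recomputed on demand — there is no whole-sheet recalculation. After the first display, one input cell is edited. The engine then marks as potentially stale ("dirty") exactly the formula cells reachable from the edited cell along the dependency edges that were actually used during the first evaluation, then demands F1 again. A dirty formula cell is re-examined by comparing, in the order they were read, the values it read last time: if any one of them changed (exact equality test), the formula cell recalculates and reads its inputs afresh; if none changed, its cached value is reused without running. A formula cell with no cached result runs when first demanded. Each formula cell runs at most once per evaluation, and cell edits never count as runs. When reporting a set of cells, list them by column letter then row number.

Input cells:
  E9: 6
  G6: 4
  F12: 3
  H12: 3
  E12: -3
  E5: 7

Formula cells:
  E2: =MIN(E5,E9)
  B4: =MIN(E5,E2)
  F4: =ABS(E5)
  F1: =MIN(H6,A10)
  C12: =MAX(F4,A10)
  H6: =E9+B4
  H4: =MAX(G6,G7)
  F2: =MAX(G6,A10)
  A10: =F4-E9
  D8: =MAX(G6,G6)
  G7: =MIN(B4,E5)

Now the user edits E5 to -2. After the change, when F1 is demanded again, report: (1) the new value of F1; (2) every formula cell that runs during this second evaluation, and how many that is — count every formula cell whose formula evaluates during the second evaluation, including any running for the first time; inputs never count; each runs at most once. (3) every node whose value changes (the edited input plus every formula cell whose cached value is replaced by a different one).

New value of F1: -4.
Formula cells that run: A10, B4, E2, F1, F4, H6 — 6 in total.
Values that change: A10, B4, E2, E5, F1, F4, H6.

First evaluation (everything demanded from the output):
  E2 = MIN(7, 6) = 6
  B4 = MIN(7, 6) = 6
  F4 = ABS(7) = 7
  A10 = 7 - 6 = 1
  H6 = 6 + 6 = 12
  F1 = MIN(12, 1) = 1

Propagation after the edit:
  E2: runs — E5 7->-2; result -2.
  B4: runs — E5 7->-2; E2 6->-2; result -2.
  F4: runs — E5 7->-2; result 2.
  A10: runs — F4 7->2; result -4.
  H6: runs — B4 6->-2; result 4.
  F1: runs — H6 12->4; A10 1->-4; result -4.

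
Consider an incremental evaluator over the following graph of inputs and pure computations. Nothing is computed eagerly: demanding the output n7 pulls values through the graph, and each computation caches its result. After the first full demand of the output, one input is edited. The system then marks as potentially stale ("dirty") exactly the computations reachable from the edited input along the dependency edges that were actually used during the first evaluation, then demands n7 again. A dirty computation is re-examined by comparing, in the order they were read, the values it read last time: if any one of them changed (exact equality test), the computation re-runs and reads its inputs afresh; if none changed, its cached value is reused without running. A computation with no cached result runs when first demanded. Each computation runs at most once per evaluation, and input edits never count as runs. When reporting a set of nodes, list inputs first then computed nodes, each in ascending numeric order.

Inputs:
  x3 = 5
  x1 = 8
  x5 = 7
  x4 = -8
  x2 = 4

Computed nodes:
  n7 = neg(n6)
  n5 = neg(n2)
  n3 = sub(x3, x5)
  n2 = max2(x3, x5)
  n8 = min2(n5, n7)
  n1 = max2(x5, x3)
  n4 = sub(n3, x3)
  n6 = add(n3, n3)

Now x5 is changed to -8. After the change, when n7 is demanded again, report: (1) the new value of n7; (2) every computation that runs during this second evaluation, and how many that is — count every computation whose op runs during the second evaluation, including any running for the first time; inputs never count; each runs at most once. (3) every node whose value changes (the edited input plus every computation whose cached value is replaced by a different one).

Initial pass — values computed on the first demand:
  n3 = sub(5, 7) = -2
  n6 = add(-2, -2) = -4
  n7 = neg(-4) = 4

Second demand — change propagation:
  n3: re-runs because x5 7->-8; new result 13.
  n6: re-runs because n3 -2->13; n3 -2->13; new result 26.
  n7: re-runs because n6 -4->26; new result -26.

n7 now evaluates to -26.
Run set: n3, n6, n7 (3 run).
Changed values: x5, n3, n6, n7.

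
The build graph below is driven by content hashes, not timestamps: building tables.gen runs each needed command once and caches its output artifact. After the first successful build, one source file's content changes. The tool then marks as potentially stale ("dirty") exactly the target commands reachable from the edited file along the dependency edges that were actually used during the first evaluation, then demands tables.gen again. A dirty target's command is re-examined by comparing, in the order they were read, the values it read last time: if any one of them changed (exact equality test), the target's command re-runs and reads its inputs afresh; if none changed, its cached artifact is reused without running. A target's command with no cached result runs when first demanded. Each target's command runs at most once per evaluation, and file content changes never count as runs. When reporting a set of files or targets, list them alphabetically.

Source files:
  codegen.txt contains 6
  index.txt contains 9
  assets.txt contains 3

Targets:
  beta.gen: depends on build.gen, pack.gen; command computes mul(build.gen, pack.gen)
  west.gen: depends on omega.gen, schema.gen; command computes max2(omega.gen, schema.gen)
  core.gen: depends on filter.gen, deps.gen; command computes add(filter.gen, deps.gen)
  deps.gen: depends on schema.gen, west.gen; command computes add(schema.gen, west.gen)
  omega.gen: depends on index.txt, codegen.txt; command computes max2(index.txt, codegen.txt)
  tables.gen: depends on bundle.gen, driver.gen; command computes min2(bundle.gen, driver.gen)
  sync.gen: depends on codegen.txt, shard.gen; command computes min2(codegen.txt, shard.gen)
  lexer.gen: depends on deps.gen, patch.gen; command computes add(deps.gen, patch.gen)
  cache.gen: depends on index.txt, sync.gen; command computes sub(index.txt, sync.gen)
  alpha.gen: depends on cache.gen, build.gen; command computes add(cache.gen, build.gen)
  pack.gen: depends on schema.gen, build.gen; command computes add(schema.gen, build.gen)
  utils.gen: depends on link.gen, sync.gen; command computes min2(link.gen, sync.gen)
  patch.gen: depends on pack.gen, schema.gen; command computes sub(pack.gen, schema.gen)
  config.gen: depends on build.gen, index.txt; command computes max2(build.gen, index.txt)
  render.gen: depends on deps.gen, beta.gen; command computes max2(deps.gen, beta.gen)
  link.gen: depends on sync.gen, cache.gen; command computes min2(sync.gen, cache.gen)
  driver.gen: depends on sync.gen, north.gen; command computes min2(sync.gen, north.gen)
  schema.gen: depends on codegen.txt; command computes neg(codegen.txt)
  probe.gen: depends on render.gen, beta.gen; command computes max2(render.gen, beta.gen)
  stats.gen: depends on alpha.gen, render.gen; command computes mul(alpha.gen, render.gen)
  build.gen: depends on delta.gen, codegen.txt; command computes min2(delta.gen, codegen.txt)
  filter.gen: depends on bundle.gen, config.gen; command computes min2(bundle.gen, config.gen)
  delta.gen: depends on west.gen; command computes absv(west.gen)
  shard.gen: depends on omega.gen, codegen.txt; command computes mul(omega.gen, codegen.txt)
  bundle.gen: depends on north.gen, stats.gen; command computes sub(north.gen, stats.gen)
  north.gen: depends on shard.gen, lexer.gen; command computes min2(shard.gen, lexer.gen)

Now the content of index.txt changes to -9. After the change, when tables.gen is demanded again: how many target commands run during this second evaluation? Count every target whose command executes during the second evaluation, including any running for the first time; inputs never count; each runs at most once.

Run set: alpha.gen, build.gen, bundle.gen, cache.gen, delta.gen, deps.gen, driver.gen, lexer.gen, north.gen, omega.gen, render.gen, shard.gen, stats.gen, sync.gen, tables.gen, west.gen (16 run).
The important point: at pack.gen every value read last time is unchanged, so the dirty flag clears without a run.

Initial pass — values computed on the first demand:
  omega.gen = max2(9, 6) = 9
  schema.gen = neg(6) = -6
  shard.gen = mul(9, 6) = 54
  sync.gen = min2(6, 54) = 6
  cache.gen = sub(9, 6) = 3
  west.gen = max2(9, -6) = 9
  delta.gen = absv(9) = 9
  build.gen = min2(9, 6) = 6
  alpha.gen = add(3, 6) = 9
  deps.gen = add(-6, 9) = 3
  pack.gen = add(-6, 6) = 0
  beta.gen = mul(6, 0) = 0
  patch.gen = sub(0, -6) = 6
  lexer.gen = add(3, 6) = 9
  north.gen = min2(54, 9) = 9
  driver.gen = min2(6, 9) = 6
  render.gen = max2(3, 0) = 3
  stats.gen = mul(9, 3) = 27
  bundle.gen = sub(9, 27) = -18
  tables.gen = min2(-18, 6) = -18

Second demand — change propagation:
  omega.gen: re-runs because index.txt 9->-9; new result 6.
  shard.gen: re-runs because omega.gen 9->6; new result 36.
  sync.gen: re-runs because shard.gen 54->36; new result 6 (unchanged).
  cache.gen: re-runs because index.txt 9->-9; new result -15.
  west.gen: re-runs because omega.gen 9->6; new result 6.
  delta.gen: re-runs because west.gen 9->6; new result 6.
  build.gen: re-runs because delta.gen 9->6; new result 6 (unchanged).
  alpha.gen: re-runs because cache.gen 3->-15; new result -9.
  deps.gen: re-runs because west.gen 9->6; new result 0.
  pack.gen: re-examined; everything it read last time is the same (schema.gen unchanged, build.gen unchanged) — cache 0 kept, no run.
  beta.gen: re-examined; everything it read last time is the same (build.gen unchanged, pack.gen unchanged) — cache 0 kept, no run.
  patch.gen: re-examined; everything it read last time is the same (pack.gen unchanged, schema.gen unchanged) — cache 6 kept, no run.
  lexer.gen: re-runs because deps.gen 3->0; new result 6.
  north.gen: re-runs because shard.gen 54->36; lexer.gen 9->6; new result 6.
  driver.gen: re-runs because north.gen 9->6; new result 6 (unchanged).
  render.gen: re-runs because deps.gen 3->0; new result 0.
  stats.gen: re-runs because alpha.gen 9->-9; render.gen 3->0; new result 0.
  bundle.gen: re-runs because north.gen 9->6; stats.gen 27->0; new result 6.
  tables.gen: re-runs because bundle.gen -18->6; new result 6.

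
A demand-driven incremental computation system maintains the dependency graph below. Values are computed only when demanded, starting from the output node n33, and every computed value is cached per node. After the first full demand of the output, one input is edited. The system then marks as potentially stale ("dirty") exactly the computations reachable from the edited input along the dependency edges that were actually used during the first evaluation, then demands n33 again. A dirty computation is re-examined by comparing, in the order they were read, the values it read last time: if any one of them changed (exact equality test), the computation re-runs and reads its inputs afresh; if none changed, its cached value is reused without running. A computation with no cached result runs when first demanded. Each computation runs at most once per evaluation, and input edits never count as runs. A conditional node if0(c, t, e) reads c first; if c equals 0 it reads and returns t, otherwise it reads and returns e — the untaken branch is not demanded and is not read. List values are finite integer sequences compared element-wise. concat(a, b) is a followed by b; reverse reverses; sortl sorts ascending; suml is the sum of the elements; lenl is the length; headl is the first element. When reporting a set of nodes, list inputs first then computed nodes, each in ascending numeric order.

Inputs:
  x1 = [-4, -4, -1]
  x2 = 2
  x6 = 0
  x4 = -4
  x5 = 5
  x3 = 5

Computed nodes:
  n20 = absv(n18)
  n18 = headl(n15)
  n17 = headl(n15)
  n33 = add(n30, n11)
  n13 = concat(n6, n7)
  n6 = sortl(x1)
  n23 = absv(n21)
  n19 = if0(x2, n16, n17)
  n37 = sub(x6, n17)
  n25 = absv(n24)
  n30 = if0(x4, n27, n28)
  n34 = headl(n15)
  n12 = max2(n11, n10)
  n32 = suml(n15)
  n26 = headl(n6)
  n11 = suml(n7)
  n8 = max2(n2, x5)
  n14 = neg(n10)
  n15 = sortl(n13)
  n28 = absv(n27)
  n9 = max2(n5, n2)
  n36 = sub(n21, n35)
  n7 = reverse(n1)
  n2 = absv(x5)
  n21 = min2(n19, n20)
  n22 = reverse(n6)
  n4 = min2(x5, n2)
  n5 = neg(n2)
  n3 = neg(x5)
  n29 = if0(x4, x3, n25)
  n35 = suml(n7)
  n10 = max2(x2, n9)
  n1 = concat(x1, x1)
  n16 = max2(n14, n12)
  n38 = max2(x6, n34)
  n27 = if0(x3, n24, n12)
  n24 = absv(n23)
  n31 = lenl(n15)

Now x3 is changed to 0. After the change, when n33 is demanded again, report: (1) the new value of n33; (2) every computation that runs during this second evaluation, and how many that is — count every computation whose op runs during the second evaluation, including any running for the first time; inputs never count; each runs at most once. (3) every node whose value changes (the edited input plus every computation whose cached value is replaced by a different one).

New value of n33: -14.
Computations that run: n6, n13, n15, n17, n18, n19, n20, n21, n23, n24, n27, n28, n30, n33 — 14 in total.
Values that change: x3, n27, n28, n30, n33.
Key observation: a condition flipped, so demand reaches new nodes — n6, n13, n15, n17, n18, n19, n20, n21, n23, n24 run for the first time.

First evaluation (everything demanded from the output):
  n1 = concat([-4, -4, -1], [-4, -4, -1]) = [-4, -4, -1, -4, -4, -1]
  n2 = absv(5) = 5
  n5 = neg(5) = -5
  n7 = reverse([-4, -4, -1, -4, -4, -1]) = [-1, -4, -4, -1, -4, -4]
  n9 = max2(-5, 5) = 5
  n10 = max2(2, 5) = 5
  n11 = suml([-1, -4, -4, -1, -4, -4]) = -18
  n12 = max2(-18, 5) = 5
  n27 = if0(x3=5 -> else branch n12) = 5
  n28 = absv(5) = 5
  n30 = if0(x4=-4 -> else branch n28) = 5
  n33 = add(5, -18) = -13

Propagation after the edit:
  n6: demanded for the first time — runs, produces [-4, -4, -1].
  n13: demanded for the first time — runs, produces [-4, -4, -1, -1, -4, -4, -1, -4, -4].
  n15: demanded for the first time — runs, produces [-4, -4, -4, -4, -4, -4, -1, -1, -1].
  n17: demanded for the first time — runs, produces -4.
  n18: demanded for the first time — runs, produces -4.
  n19: demanded for the first time — runs, produces -4.
  n20: demanded for the first time — runs, produces 4.
  n21: demanded for the first time — runs, produces -4.
  n23: demanded for the first time — runs, produces 4.
  n24: demanded for the first time — runs, produces 4.
  n27: runs — x3 5->0; result 4.
  n28: runs — n27 5->4; result 4.
  n30: runs — n28 5->4; result 4.
  n33: runs — n30 5->4; result -14.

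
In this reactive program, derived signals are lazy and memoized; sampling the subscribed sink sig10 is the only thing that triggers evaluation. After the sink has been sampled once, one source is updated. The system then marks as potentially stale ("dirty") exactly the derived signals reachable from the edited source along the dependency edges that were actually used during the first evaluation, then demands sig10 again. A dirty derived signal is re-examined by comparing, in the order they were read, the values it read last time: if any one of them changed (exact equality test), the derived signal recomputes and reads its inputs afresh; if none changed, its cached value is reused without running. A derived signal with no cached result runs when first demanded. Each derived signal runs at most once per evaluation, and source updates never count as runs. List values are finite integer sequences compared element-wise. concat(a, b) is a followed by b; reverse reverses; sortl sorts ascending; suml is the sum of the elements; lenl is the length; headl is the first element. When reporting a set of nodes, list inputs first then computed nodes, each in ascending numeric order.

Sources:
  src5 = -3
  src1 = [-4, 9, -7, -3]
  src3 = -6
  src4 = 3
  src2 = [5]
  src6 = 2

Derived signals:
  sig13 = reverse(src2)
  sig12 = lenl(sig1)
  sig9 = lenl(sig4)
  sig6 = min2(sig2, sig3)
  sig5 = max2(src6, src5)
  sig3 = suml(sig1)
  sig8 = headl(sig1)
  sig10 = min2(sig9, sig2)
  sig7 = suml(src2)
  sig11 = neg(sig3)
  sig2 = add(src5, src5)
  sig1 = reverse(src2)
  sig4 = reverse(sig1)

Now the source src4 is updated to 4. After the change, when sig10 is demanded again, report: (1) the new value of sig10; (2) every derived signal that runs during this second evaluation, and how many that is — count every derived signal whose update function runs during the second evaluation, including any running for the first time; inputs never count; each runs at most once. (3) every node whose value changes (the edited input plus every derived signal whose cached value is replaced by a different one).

Demanding sig10 again yields -6.
0 derived signals run: none.
The nodes whose values change: src4.
Note the shortcut — nothing in the graph depends on src4 at all, so no recomputation happens.

First demand of the output computes:
  sig1 = reverse([5]) = [5]
  sig2 = add(-3, -3) = -6
  sig4 = reverse([5]) = [5]
  sig9 = lenl([5]) = 1
  sig10 = min2(1, -6) = -6

After the edit, cleaning proceeds:
  no node depends on src4 at all; the second demand re-runs nothing.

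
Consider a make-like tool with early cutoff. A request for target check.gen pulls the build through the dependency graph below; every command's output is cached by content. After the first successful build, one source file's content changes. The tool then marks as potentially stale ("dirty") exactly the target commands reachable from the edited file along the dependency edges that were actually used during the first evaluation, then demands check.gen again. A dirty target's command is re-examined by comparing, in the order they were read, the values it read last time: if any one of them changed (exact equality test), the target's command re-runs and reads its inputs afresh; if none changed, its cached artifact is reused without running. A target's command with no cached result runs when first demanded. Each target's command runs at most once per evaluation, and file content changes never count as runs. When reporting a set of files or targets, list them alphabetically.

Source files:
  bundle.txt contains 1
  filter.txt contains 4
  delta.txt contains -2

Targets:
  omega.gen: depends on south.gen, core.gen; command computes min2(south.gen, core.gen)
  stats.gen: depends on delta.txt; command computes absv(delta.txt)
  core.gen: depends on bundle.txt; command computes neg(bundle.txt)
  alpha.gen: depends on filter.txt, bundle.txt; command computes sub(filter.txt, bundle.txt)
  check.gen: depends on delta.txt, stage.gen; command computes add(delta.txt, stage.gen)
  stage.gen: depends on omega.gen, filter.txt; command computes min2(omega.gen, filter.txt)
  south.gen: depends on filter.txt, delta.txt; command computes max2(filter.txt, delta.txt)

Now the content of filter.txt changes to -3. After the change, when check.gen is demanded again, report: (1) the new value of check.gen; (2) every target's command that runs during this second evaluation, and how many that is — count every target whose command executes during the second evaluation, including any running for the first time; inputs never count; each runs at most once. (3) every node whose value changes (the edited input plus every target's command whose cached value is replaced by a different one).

Demanding check.gen again yields -5.
4 target commands run: check.gen, omega.gen, south.gen, stage.gen.
The nodes whose values change: check.gen, filter.txt, omega.gen, south.gen, stage.gen.

First demand of the output computes:
  core.gen = neg(1) = -1
  south.gen = max2(4, -2) = 4
  omega.gen = min2(4, -1) = -1
  stage.gen = min2(-1, 4) = -1
  check.gen = add(-2, -1) = -3

After the edit, cleaning proceeds:
  south.gen: a read changed (filter.txt 4->-3) — executes, giving -2.
  omega.gen: a read changed (south.gen 4->-2) — executes, giving -2.
  stage.gen: a read changed (omega.gen -1->-2; filter.txt 4->-3) — executes, giving -3.
  check.gen: a read changed (stage.gen -1->-3) — executes, giving -5.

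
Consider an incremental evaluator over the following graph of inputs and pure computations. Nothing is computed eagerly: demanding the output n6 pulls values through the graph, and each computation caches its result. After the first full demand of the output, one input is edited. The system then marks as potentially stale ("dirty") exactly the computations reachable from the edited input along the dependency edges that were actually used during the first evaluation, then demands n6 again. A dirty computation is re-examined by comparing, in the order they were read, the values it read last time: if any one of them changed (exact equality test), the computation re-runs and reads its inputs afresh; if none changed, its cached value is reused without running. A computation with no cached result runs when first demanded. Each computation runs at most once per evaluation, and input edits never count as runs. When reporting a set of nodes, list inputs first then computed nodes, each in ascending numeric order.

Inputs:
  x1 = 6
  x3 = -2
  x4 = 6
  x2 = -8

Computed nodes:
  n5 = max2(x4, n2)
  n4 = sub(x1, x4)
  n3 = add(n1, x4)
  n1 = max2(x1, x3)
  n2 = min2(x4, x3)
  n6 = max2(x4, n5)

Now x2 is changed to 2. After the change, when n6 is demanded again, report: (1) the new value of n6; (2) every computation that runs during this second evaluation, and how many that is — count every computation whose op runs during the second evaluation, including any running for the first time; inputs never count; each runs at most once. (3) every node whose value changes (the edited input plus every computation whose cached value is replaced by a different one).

n6 now evaluates to 6.
Run set: none (0 run).
Changed values: x2.
The important point: nothing the output needs ever reads x2, so the edit is invisible to it.

Initial pass — values computed on the first demand:
  n2 = min2(6, -2) = -2
  n5 = max2(6, -2) = 6
  n6 = max2(6, 6) = 6

Second demand — change propagation:
  no demanded computation ever read x2, so the edit dirties nothing and nothing runs.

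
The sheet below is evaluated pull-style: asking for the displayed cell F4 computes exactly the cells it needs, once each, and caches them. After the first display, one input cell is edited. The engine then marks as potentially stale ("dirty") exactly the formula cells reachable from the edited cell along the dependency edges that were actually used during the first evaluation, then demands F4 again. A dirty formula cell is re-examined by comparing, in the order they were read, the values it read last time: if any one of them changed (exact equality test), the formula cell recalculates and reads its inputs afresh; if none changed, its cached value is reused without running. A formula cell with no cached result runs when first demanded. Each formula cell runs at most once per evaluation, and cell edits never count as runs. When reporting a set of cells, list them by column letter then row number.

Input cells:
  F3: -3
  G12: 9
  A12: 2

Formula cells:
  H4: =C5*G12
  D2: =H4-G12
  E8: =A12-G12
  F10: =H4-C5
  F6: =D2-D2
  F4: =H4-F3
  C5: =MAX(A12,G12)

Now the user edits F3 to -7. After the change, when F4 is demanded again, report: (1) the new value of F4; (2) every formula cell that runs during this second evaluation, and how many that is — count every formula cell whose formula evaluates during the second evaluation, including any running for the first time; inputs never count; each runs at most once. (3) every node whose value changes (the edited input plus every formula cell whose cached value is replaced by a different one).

Demanding F4 again yields 88.
1 formula cells run: F4.
The nodes whose values change: F3, F4.

First demand of the output computes:
  C5 = MAX(2, 9) = 9
  H4 = 9 * 9 = 81
  F4 = 81 - -3 = 84

After the edit, cleaning proceeds:
  F4: a read changed (F3 -3->-7) — executes, giving 88.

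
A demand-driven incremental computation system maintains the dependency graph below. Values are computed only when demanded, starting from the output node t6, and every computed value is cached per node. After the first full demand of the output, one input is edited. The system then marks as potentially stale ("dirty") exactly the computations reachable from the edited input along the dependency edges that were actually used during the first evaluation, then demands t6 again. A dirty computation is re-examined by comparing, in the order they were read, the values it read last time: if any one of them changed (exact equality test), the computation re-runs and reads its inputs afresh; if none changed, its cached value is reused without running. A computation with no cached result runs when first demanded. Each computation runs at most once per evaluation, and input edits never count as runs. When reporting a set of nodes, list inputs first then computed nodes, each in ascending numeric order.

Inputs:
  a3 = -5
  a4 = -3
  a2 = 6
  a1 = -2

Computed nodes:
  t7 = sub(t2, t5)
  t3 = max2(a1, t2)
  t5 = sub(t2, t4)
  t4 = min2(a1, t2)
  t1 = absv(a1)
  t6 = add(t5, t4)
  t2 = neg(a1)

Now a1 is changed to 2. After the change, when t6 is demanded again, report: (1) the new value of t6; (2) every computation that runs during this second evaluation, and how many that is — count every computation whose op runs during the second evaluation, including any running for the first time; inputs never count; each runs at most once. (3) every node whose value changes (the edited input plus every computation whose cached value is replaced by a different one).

First evaluation (everything demanded from the output):
  t2 = neg(-2) = 2
  t4 = min2(-2, 2) = -2
  t5 = sub(2, -2) = 4
  t6 = add(4, -2) = 2

Propagation after the edit:
  t2: runs — a1 -2->2; result -2.
  t4: runs — a1 -2->2; t2 2->-2; result -2 (same value as before).
  t5: runs — t2 2->-2; result 0.
  t6: runs — t5 4->0; result -2.

New value of t6: -2.
Computations that run: t2, t4, t5, t6 — 4 in total.
Values that change: a1, t2, t5, t6.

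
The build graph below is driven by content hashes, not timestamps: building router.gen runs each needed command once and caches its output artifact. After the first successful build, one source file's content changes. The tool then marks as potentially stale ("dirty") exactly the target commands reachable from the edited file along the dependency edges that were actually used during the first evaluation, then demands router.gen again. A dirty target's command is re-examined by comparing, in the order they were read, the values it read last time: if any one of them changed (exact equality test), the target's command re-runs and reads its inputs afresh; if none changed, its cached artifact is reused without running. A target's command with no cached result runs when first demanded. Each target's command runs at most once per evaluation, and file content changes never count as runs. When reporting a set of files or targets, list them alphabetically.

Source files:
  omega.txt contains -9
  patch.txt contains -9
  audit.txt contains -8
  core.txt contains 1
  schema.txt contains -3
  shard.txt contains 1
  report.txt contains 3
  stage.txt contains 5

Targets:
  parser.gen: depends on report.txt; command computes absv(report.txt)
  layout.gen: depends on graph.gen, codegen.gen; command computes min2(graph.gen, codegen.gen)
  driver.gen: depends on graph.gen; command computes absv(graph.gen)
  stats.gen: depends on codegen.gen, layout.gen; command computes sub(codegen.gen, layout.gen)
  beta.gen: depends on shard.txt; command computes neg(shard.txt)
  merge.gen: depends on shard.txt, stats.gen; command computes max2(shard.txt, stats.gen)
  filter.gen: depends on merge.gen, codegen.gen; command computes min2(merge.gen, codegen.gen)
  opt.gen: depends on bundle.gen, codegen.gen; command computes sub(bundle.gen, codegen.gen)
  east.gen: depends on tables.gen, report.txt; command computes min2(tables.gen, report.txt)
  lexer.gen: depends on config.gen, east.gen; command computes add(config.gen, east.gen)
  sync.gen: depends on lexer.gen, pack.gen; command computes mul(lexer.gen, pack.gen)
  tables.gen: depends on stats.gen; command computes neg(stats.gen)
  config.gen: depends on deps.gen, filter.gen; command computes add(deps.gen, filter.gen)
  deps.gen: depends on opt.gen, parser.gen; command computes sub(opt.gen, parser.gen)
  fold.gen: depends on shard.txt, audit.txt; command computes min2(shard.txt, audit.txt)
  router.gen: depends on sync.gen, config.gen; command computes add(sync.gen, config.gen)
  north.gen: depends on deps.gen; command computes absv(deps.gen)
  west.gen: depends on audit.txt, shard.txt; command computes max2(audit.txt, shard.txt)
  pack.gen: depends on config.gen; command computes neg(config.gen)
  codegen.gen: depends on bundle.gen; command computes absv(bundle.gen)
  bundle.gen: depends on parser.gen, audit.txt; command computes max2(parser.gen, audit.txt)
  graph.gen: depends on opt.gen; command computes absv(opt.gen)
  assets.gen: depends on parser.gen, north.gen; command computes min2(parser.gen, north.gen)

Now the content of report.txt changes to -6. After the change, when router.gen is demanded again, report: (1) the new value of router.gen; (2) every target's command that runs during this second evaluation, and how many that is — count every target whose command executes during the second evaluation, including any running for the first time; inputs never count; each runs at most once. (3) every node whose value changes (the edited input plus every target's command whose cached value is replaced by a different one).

router.gen now evaluates to 0.
Run set: bundle.gen, codegen.gen, config.gen, deps.gen, east.gen, filter.gen, layout.gen, lexer.gen, merge.gen, opt.gen, parser.gen, stats.gen, sync.gen, tables.gen (14 run).
Changed values: bundle.gen, codegen.gen, deps.gen, east.gen, filter.gen, lexer.gen, merge.gen, parser.gen, report.txt, stats.gen, tables.gen.
The important point: at graph.gen every value read last time is unchanged, so the dirty flag clears without a run.

Initial pass — values computed on the first demand:
  parser.gen = absv(3) = 3
  bundle.gen = max2(3, -8) = 3
  codegen.gen = absv(3) = 3
  opt.gen = sub(3, 3) = 0
  deps.gen = sub(0, 3) = -3
  graph.gen = absv(0) = 0
  layout.gen = min2(0, 3) = 0
  stats.gen = sub(3, 0) = 3
  merge.gen = max2(1, 3) = 3
  filter.gen = min2(3, 3) = 3
  config.gen = add(-3, 3) = 0
  pack.gen = neg(0) = 0
  tables.gen = neg(3) = -3
  east.gen = min2(-3, 3) = -3
  lexer.gen = add(0, -3) = -3
  sync.gen = mul(-3, 0) = 0
  router.gen = add(0, 0) = 0

Second demand — change propagation:
  parser.gen: re-runs because report.txt 3->-6; new result 6.
  bundle.gen: re-runs because parser.gen 3->6; new result 6.
  codegen.gen: re-runs because bundle.gen 3->6; new result 6.
  opt.gen: re-runs because bundle.gen 3->6; codegen.gen 3->6; new result 0 (unchanged).
  deps.gen: re-runs because parser.gen 3->6; new result -6.
  graph.gen: re-examined; everything it read last time is the same (opt.gen unchanged) — cache 0 kept, no run.
  layout.gen: re-runs because codegen.gen 3->6; new result 0 (unchanged).
  stats.gen: re-runs because codegen.gen 3->6; new result 6.
  merge.gen: re-runs because stats.gen 3->6; new result 6.
  filter.gen: re-runs because merge.gen 3->6; codegen.gen 3->6; new result 6.
  config.gen: re-runs because deps.gen -3->-6; filter.gen 3->6; new result 0 (unchanged).
  pack.gen: re-examined; everything it read last time is the same (config.gen unchanged) — cache 0 kept, no run.
  tables.gen: re-runs because stats.gen 3->6; new result -6.
  east.gen: re-runs because tables.gen -3->-6; report.txt 3->-6; new result -6.
  lexer.gen: re-runs because east.gen -3->-6; new result -6.
  sync.gen: re-runs because lexer.gen -3->-6; new result 0 (unchanged).
  router.gen: re-examined; everything it read last time is the same (sync.gen unchanged, config.gen unchanged) — cache 0 kept, no run.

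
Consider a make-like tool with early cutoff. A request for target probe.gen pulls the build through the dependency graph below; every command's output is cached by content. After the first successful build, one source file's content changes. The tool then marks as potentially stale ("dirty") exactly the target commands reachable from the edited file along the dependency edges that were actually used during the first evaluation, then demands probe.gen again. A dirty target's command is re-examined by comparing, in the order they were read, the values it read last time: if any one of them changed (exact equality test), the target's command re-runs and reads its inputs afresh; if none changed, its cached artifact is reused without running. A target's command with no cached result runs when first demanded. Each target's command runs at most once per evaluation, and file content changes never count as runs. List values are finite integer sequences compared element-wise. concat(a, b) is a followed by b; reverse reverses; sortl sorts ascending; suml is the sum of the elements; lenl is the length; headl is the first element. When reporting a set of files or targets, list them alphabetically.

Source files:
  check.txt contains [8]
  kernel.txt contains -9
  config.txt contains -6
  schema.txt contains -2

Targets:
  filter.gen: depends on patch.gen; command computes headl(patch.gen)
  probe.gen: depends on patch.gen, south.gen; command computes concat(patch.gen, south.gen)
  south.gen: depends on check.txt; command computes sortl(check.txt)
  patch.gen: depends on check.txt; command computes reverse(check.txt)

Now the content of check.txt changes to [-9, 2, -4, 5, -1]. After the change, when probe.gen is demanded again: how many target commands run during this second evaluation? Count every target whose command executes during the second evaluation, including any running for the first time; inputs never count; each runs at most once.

3 target commands run: patch.gen, probe.gen, south.gen.

First demand of the output computes:
  patch.gen = reverse([8]) = [8]
  south.gen = sortl([8]) = [8]
  probe.gen = concat([8], [8]) = [8, 8]

After the edit, cleaning proceeds:
  patch.gen: a read changed (check.txt [8]->[-9, 2, -4, 5, -1]) — executes, giving [-1, 5, -4, 2, -9].
  south.gen: a read changed (check.txt [8]->[-9, 2, -4, 5, -1]) — executes, giving [-9, -4, -1, 2, 5].
  probe.gen: a read changed (patch.gen [8]->[-1, 5, -4, 2, -9]; south.gen [8]->[-9, -4, -1, 2, 5]) — executes, giving [-1, 5, -4, 2, -9, -9, -4, -1, 2, 5].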